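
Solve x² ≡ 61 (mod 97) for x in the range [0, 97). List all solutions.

35, 62

97 ≡ 1 (mod 4), so we find a root by search.
Trying successive values, 35² = 1225 ≡ 61 (mod 97). The other root is 97 − 35 = 62.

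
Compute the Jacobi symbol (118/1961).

Pull out 2: since 1961 ≡ 1 (mod 8), (2/1961) = +1.
Reciprocity: 59 ≡ 3 and 1961 ≡ 1 (mod 4), so (59/1961) = +(1961/59).
Reduce top mod 59: now compute (14/59).
Pull out 2: since 59 ≡ 3 (mod 8), (2/59) = -1.
Reciprocity: 7 ≡ 3 and 59 ≡ 3 (mod 4), so (7/59) = −(59/7).
Reduce top mod 7: now compute (3/7).
Reciprocity: 3 ≡ 3 and 7 ≡ 3 (mod 4), so (3/7) = −(7/3).
Reduce top mod 3: now compute (1/3).
Reached (1/3) = 1. Collecting the sign flips along the way, the symbol is -1.

-1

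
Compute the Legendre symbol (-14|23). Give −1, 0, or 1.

First reduce: -14 ≡ 9 (mod 23).
Reciprocity: 9 ≡ 1 and 23 ≡ 3 (mod 4), so (9/23) = +(23/9).
Reduce top mod 9: now compute (5/9).
Reciprocity: 5 ≡ 1 and 9 ≡ 1 (mod 4), so (5/9) = +(9/5).
Reduce top mod 5: now compute (4/5).
Pull out 2^2: since 5 ≡ 5 (mod 8), (2/5) = -1, so (2/5)^2 = +1.
Reached (1/5) = 1. Collecting the sign flips along the way, the symbol is +1.

1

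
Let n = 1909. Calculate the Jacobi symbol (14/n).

1

Pull out 2: since 1909 ≡ 5 (mod 8), (2/1909) = -1.
Reciprocity: 7 ≡ 3 and 1909 ≡ 1 (mod 4), so (7/1909) = +(1909/7).
Reduce top mod 7: now compute (5/7).
Reciprocity: 5 ≡ 1 and 7 ≡ 3 (mod 4), so (5/7) = +(7/5).
Reduce top mod 5: now compute (2/5).
Pull out 2: since 5 ≡ 5 (mod 8), (2/5) = -1.
Reached (1/5) = 1. Collecting the sign flips along the way, the symbol is +1.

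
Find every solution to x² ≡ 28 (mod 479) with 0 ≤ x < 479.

Since 479 ≡ 3 (mod 4), a square root of 28 is 28^((479+1)/4) = 28^120 mod 479.
Repeated squaring: 28^2≡305, 28^4≡99, 28^8≡221, 28^16≡462, 28^32≡289, 28^64≡175 (mod 479).
28^120 = 28^(64+32+16+8) ≡ 403 (mod 479).
Check: 403² = 162409 ≡ 28 (mod 479). The two roots are 76 and 403.

76, 403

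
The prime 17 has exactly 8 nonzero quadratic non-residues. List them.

3 5 6 7 10 11 12 14

Square k = 1,…,8 (k and 17−k give the same square):
1²=1, 2²=4, 3²=9, 4²=16, 5²≡8, 6²≡2, 7²≡15, 8²≡13 (mod 17).
The residues are {1, 2, 4, 8, 9, 13, 15, 16}; the non-residues are the remaining 8 nonzero classes.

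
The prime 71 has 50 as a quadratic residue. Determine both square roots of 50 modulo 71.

Since 71 ≡ 3 (mod 4), a square root of 50 is 50^((71+1)/4) = 50^18 mod 71.
Repeated squaring: 50^2≡15, 50^4≡12, 50^8≡2, 50^16≡4 (mod 71).
50^18 = 50^(16+2) ≡ 60 (mod 71).
Check: 60² = 3600 ≡ 50 (mod 71). The two roots are 11 and 60.

11, 60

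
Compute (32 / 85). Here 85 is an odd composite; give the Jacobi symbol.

Pull out 2^5: since 85 ≡ 5 (mod 8), (2/85) = -1, so (2/85)^5 = -1.
Reached (1/85) = 1. Collecting the sign flips along the way, the symbol is -1.

-1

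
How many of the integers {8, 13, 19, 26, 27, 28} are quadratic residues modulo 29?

2

(8/29) = -1 → non-residue.
(13/29) = +1 → QR.
(19/29) = -1 → non-residue.
(26/29) = -1 → non-residue.
(27/29) = -1 → non-residue.
(28/29) = +1 → QR.
Total quadratic residues among the 6: 2.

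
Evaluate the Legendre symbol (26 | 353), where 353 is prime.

Pull out 2: since 353 ≡ 1 (mod 8), (2/353) = +1.
Reciprocity: 13 ≡ 1 and 353 ≡ 1 (mod 4), so (13/353) = +(353/13).
Reduce top mod 13: now compute (2/13).
Pull out 2: since 13 ≡ 5 (mod 8), (2/13) = -1.
Reached (1/13) = 1. Collecting the sign flips along the way, the symbol is -1.

-1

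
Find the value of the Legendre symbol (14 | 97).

Pull out 2: since 97 ≡ 1 (mod 8), (2/97) = +1.
Reciprocity: 7 ≡ 3 and 97 ≡ 1 (mod 4), so (7/97) = +(97/7).
Reduce top mod 7: now compute (6/7).
Pull out 2: since 7 ≡ 7 (mod 8), (2/7) = +1.
Reciprocity: 3 ≡ 3 and 7 ≡ 3 (mod 4), so (3/7) = −(7/3).
Reduce top mod 3: now compute (1/3).
Reached (1/3) = 1. Collecting the sign flips along the way, the symbol is -1.

-1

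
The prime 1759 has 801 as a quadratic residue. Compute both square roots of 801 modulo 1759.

Since 1759 ≡ 3 (mod 4), a square root of 801 is 801^((1759+1)/4) = 801^440 mod 1759.
Repeated squaring: 801^2≡1325, 801^4≡143, 801^8≡1100, 801^16≡1567, 801^32≡1684, 801^64≡348, 801^128≡1492, 801^256≡929 (mod 1759).
801^440 = 801^(256+128+32+16+8) ≡ 357 (mod 1759).
Check: 357² = 127449 ≡ 801 (mod 1759). The two roots are 357 and 1402.

357, 1402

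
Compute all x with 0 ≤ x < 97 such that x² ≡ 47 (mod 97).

12, 85

97 ≡ 1 (mod 4), so we find a root by search.
Trying successive values, 12² = 144 ≡ 47 (mod 97). The other root is 97 − 12 = 85.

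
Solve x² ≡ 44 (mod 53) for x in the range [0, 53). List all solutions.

53 ≡ 1 (mod 4), so we find a root by search.
Trying successive values, 16² = 256 ≡ 44 (mod 53). The other root is 53 − 16 = 37.

16, 37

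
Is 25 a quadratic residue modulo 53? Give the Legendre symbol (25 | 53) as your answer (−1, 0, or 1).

Reciprocity: 25 ≡ 1 and 53 ≡ 1 (mod 4), so (25/53) = +(53/25).
Reduce top mod 25: now compute (3/25).
Reciprocity: 3 ≡ 3 and 25 ≡ 1 (mod 4), so (3/25) = +(25/3).
Reduce top mod 3: now compute (1/3).
Reached (1/3) = 1. Collecting the sign flips along the way, the symbol is +1.

1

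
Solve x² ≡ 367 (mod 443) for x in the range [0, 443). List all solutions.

Since 443 ≡ 3 (mod 4), a square root of 367 is 367^((443+1)/4) = 367^111 mod 443.
Repeated squaring: 367^2≡17, 367^4≡289, 367^8≡237, 367^16≡351, 367^32≡47, 367^64≡437 (mod 443).
367^111 = 367^(64+32+8+4+2+1) ≡ 55 (mod 443).
Check: 55² = 3025 ≡ 367 (mod 443). The two roots are 55 and 388.

55, 388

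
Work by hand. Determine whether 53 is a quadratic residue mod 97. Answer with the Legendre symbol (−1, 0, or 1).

Reciprocity: 53 ≡ 1 and 97 ≡ 1 (mod 4), so (53/97) = +(97/53).
Reduce top mod 53: now compute (44/53).
Pull out 2^2: since 53 ≡ 5 (mod 8), (2/53) = -1, so (2/53)^2 = +1.
Reciprocity: 11 ≡ 3 and 53 ≡ 1 (mod 4), so (11/53) = +(53/11).
Reduce top mod 11: now compute (9/11).
Reciprocity: 9 ≡ 1 and 11 ≡ 3 (mod 4), so (9/11) = +(11/9).
Reduce top mod 9: now compute (2/9).
Pull out 2: since 9 ≡ 1 (mod 8), (2/9) = +1.
Reached (1/9) = 1. Collecting the sign flips along the way, the symbol is +1.

1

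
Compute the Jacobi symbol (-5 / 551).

First reduce: -5 ≡ 546 (mod 551).
Pull out 2: since 551 ≡ 7 (mod 8), (2/551) = +1.
Reciprocity: 273 ≡ 1 and 551 ≡ 3 (mod 4), so (273/551) = +(551/273).
Reduce top mod 273: now compute (5/273).
Reciprocity: 5 ≡ 1 and 273 ≡ 1 (mod 4), so (5/273) = +(273/5).
Reduce top mod 5: now compute (3/5).
Reciprocity: 3 ≡ 3 and 5 ≡ 1 (mod 4), so (3/5) = +(5/3).
Reduce top mod 3: now compute (2/3).
Pull out 2: since 3 ≡ 3 (mod 8), (2/3) = -1.
Reached (1/3) = 1. Collecting the sign flips along the way, the symbol is -1.

-1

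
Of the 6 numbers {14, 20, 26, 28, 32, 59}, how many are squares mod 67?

(14/67) = +1 → QR.
(20/67) = -1 → non-residue.
(26/67) = +1 → QR.
(28/67) = -1 → non-residue.
(32/67) = -1 → non-residue.
(59/67) = +1 → QR.
Total quadratic residues among the 6: 3.

3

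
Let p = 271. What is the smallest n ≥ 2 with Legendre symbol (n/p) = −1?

(2/271) = +1, so 2 is a residue.
(3/271) = −1, so 3 is the smallest positive non-residue mod 271.

3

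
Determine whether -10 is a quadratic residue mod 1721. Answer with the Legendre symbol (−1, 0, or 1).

1

First reduce: -10 ≡ 1711 (mod 1721).
Reciprocity: 1711 ≡ 3 and 1721 ≡ 1 (mod 4), so (1711/1721) = +(1721/1711).
Reduce top mod 1711: now compute (10/1711).
Pull out 2: since 1711 ≡ 7 (mod 8), (2/1711) = +1.
Reciprocity: 5 ≡ 1 and 1711 ≡ 3 (mod 4), so (5/1711) = +(1711/5).
Reduce top mod 5: now compute (1/5).
Reached (1/5) = 1. Collecting the sign flips along the way, the symbol is +1.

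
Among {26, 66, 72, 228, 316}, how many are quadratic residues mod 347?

(26/347) = -1 → non-residue.
(66/347) = -1 → non-residue.
(72/347) = -1 → non-residue.
(228/347) = -1 → non-residue.
(316/347) = -1 → non-residue.
Total quadratic residues among the 5: 0.

0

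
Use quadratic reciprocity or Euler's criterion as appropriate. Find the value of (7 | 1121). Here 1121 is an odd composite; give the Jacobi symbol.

1

Reciprocity: 7 ≡ 3 and 1121 ≡ 1 (mod 4), so (7/1121) = +(1121/7).
Reduce top mod 7: now compute (1/7).
Reached (1/7) = 1. Collecting the sign flips along the way, the symbol is +1.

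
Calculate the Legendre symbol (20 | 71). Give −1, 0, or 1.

1

Pull out 2^2: since 71 ≡ 7 (mod 8), (2/71) = +1, so (2/71)^2 = +1.
Reciprocity: 5 ≡ 1 and 71 ≡ 3 (mod 4), so (5/71) = +(71/5).
Reduce top mod 5: now compute (1/5).
Reached (1/5) = 1. Collecting the sign flips along the way, the symbol is +1.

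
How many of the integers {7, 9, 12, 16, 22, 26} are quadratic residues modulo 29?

4

(7/29) = +1 → QR.
(9/29) = +1 → QR.
(12/29) = -1 → non-residue.
(16/29) = +1 → QR.
(22/29) = +1 → QR.
(26/29) = -1 → non-residue.
Total quadratic residues among the 6: 4.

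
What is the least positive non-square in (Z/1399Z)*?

(2/1399) = +1, so 2 is a residue.
(3/1399) = −1, so 3 is the smallest positive non-residue mod 1399.

3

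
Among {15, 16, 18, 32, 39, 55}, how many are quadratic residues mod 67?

(15/67) = +1 → QR.
(16/67) = +1 → QR.
(18/67) = -1 → non-residue.
(32/67) = -1 → non-residue.
(39/67) = +1 → QR.
(55/67) = +1 → QR.
Total quadratic residues among the 6: 4.

4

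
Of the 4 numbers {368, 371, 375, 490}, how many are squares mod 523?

4

(368/523) = +1 → QR.
(371/523) = +1 → QR.
(375/523) = +1 → QR.
(490/523) = +1 → QR.
Total quadratic residues among the 4: 4.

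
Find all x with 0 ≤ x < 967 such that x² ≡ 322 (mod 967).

Since 967 ≡ 3 (mod 4), a square root of 322 is 322^((967+1)/4) = 322^242 mod 967.
Repeated squaring: 322^2≡215, 322^4≡776, 322^8≡702, 322^16≡601, 322^32≡510, 322^64≡944, 322^128≡529 (mod 967).
322^242 = 322^(128+64+32+16+2) ≡ 95 (mod 967).
Check: 95² = 9025 ≡ 322 (mod 967). The two roots are 95 and 872.

95, 872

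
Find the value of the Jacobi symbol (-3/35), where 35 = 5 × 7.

First reduce: -3 ≡ 32 (mod 35).
Pull out 2^5: since 35 ≡ 3 (mod 8), (2/35) = -1, so (2/35)^5 = -1.
Reached (1/35) = 1. Collecting the sign flips along the way, the symbol is -1.

-1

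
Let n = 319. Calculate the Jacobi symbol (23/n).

Reciprocity: 23 ≡ 3 and 319 ≡ 3 (mod 4), so (23/319) = −(319/23).
Reduce top mod 23: now compute (20/23).
Pull out 2^2: since 23 ≡ 7 (mod 8), (2/23) = +1, so (2/23)^2 = +1.
Reciprocity: 5 ≡ 1 and 23 ≡ 3 (mod 4), so (5/23) = +(23/5).
Reduce top mod 5: now compute (3/5).
Reciprocity: 3 ≡ 3 and 5 ≡ 1 (mod 4), so (3/5) = +(5/3).
Reduce top mod 3: now compute (2/3).
Pull out 2: since 3 ≡ 3 (mod 8), (2/3) = -1.
Reached (1/3) = 1. Collecting the sign flips along the way, the symbol is +1.

1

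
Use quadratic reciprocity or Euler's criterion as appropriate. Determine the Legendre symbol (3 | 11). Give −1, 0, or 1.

Reciprocity: 3 ≡ 3 and 11 ≡ 3 (mod 4), so (3/11) = −(11/3).
Reduce top mod 3: now compute (2/3).
Pull out 2: since 3 ≡ 3 (mod 8), (2/3) = -1.
Reached (1/3) = 1. Collecting the sign flips along the way, the symbol is +1.

1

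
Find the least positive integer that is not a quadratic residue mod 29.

2

(2/29) = −1, so 2 is the smallest positive non-residue mod 29.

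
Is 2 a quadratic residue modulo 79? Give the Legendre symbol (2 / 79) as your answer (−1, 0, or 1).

1

Pull out 2: since 79 ≡ 7 (mod 8), (2/79) = +1.
Reached (1/79) = 1. Collecting the sign flips along the way, the symbol is +1.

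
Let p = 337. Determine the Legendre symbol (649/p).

1

Euler's criterion: (649/337) ≡ 312^168 (mod 337).
312^2 ≡ 288 (mod 337)
312^4 ≡ 42 (mod 337)
312^8 ≡ 79 (mod 337)
312^16 ≡ 175 (mod 337)
312^32 ≡ 295 (mod 337)
312^64 ≡ 79 (mod 337)
312^128 ≡ 175 (mod 337)
312^168 = 312^(128+32+8) ≡ 1 (mod 337).
Result is 1, so (649/337) = 1.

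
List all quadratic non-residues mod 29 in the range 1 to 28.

2,3,8,10,11,12,14,15,17,18,19,21,26,27

Square k = 1,…,14 (k and 29−k give the same square):
1²=1, 2²=4, 3²=9, 4²=16, 5²=25, 6²≡7, 7²≡20, 8²≡6, 9²≡23, 10²≡13, 11²≡5, 12²≡28, 13²≡24, 14²≡22 (mod 29).
The residues are {1, 4, 5, 6, 7, 9, 13, 16, 20, 22, 23, 24, 25, 28}; the non-residues are the remaining 14 nonzero classes.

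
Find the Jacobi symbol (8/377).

1

Pull out 2^3: since 377 ≡ 1 (mod 8), (2/377) = +1, so (2/377)^3 = +1.
Reached (1/377) = 1. Collecting the sign flips along the way, the symbol is +1.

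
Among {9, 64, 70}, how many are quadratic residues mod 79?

2

(9/79) = +1 → QR.
(64/79) = +1 → QR.
(70/79) = -1 → non-residue.
Total quadratic residues among the 3: 2.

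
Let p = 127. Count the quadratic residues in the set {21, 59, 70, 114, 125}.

2

(21/127) = +1 → QR.
(59/127) = -1 → non-residue.
(70/127) = +1 → QR.
(114/127) = -1 → non-residue.
(125/127) = -1 → non-residue.
Total quadratic residues among the 5: 2.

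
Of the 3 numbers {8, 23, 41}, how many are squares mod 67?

(8/67) = -1 → non-residue.
(23/67) = +1 → QR.
(41/67) = -1 → non-residue.
Total quadratic residues among the 3: 1.

1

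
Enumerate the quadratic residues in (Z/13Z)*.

Square k = 1,…,6 (k and 13−k give the same square):
1²=1, 2²=4, 3²=9, 4²≡3, 5²≡12, 6²≡10 (mod 13).
So the quadratic residues mod 13 are {1, 3, 4, 9, 10, 12}.

1,3,4,9,10,12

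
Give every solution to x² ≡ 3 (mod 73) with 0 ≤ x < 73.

21, 52

73 ≡ 1 (mod 4), so we find a root by search.
Trying successive values, 21² = 441 ≡ 3 (mod 73). The other root is 73 − 21 = 52.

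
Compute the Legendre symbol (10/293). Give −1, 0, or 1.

Euler's criterion: (10/293) ≡ 10^146 (mod 293).
10^2 ≡ 100 (mod 293)
10^4 ≡ 38 (mod 293)
10^8 ≡ 272 (mod 293)
10^16 ≡ 148 (mod 293)
10^32 ≡ 222 (mod 293)
10^64 ≡ 60 (mod 293)
10^128 ≡ 84 (mod 293)
10^146 = 10^(128+16+2) ≡ 1 (mod 293).
Result is 1, so (10/293) = 1.

1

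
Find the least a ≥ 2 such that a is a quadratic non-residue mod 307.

(2/307) = −1, so 2 is the smallest positive non-residue mod 307.

2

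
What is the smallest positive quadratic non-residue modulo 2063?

5

(2/2063) = +1, so 2 is a residue.
(3/2063) = +1, so 3 is a residue.
(4/2063) = +1, so 4 is a residue.
(5/2063) = −1, so 5 is the smallest positive non-residue mod 2063.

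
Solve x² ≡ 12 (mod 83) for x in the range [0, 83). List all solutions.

Since 83 ≡ 3 (mod 4), a square root of 12 is 12^((83+1)/4) = 12^21 mod 83.
Repeated squaring: 12^2≡61, 12^4≡69, 12^8≡30, 12^16≡70 (mod 83).
12^21 = 12^(16+4+1) ≡ 26 (mod 83).
Check: 26² = 676 ≡ 12 (mod 83). The two roots are 26 and 57.

26, 57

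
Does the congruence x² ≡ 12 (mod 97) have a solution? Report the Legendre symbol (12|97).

1

Euler's criterion: (12/97) ≡ 12^48 (mod 97).
12^2 ≡ 47 (mod 97)
12^4 ≡ 75 (mod 97)
12^8 ≡ 96 (mod 97)
12^16 ≡ 1 (mod 97)
12^32 ≡ 1 (mod 97)
12^48 = 12^(32+16) ≡ 1 (mod 97).
Result is 1, so (12/97) = 1.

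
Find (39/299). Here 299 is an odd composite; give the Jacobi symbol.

0

Reciprocity: 39 ≡ 3 and 299 ≡ 3 (mod 4), so (39/299) = −(299/39).
Reduce top mod 39: now compute (26/39).
Pull out 2: since 39 ≡ 7 (mod 8), (2/39) = +1.
Reciprocity: 13 ≡ 1 and 39 ≡ 3 (mod 4), so (13/39) = +(39/13).
Reduce top mod 13: now compute (0/13).
Top reduces to 0: gcd > 1, so the symbol is 0.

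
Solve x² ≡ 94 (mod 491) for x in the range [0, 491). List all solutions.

Since 491 ≡ 3 (mod 4), a square root of 94 is 94^((491+1)/4) = 94^123 mod 491.
Repeated squaring: 94^2≡489, 94^4≡4, 94^8≡16, 94^16≡256, 94^32≡233, 94^64≡279 (mod 491).
94^123 = 94^(64+32+16+8+2+1) ≡ 224 (mod 491).
Check: 224² = 50176 ≡ 94 (mod 491). The two roots are 224 and 267.

224, 267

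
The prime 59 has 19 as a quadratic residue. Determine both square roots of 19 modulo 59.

14, 45

Since 59 ≡ 3 (mod 4), a square root of 19 is 19^((59+1)/4) = 19^15 mod 59.
Repeated squaring: 19^2≡7, 19^4≡49, 19^8≡41 (mod 59).
19^15 = 19^(8+4+2+1) ≡ 45 (mod 59).
Check: 45² = 2025 ≡ 19 (mod 59). The two roots are 14 and 45.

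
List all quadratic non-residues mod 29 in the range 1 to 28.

2,3,8,10,11,12,14,15,17,18,19,21,26,27

Square k = 1,…,14 (k and 29−k give the same square):
1²=1, 2²=4, 3²=9, 4²=16, 5²=25, 6²≡7, 7²≡20, 8²≡6, 9²≡23, 10²≡13, 11²≡5, 12²≡28, 13²≡24, 14²≡22 (mod 29).
The residues are {1, 4, 5, 6, 7, 9, 13, 16, 20, 22, 23, 24, 25, 28}; the non-residues are the remaining 14 nonzero classes.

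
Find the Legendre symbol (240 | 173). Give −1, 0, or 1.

Euler's criterion: (240/173) ≡ 67^86 (mod 173).
67^2 ≡ 164 (mod 173)
67^4 ≡ 81 (mod 173)
67^8 ≡ 160 (mod 173)
67^16 ≡ 169 (mod 173)
67^32 ≡ 16 (mod 173)
67^64 ≡ 83 (mod 173)
67^86 = 67^(64+16+4+2) ≡ 1 (mod 173).
Result is 1, so (240/173) = 1.

1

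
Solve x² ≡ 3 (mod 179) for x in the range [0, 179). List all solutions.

19, 160

Since 179 ≡ 3 (mod 4), a square root of 3 is 3^((179+1)/4) = 3^45 mod 179.
Repeated squaring: 3^2≡9, 3^4≡81, 3^8≡117, 3^16≡85, 3^32≡65 (mod 179).
3^45 = 3^(32+8+4+1) ≡ 19 (mod 179).
Check: 19² = 361 ≡ 3 (mod 179). The two roots are 19 and 160.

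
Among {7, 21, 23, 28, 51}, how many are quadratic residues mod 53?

2

(7/53) = +1 → QR.
(21/53) = -1 → non-residue.
(23/53) = -1 → non-residue.
(28/53) = +1 → QR.
(51/53) = -1 → non-residue.
Total quadratic residues among the 5: 2.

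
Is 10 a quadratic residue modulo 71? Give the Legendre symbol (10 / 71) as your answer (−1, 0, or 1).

Pull out 2: since 71 ≡ 7 (mod 8), (2/71) = +1.
Reciprocity: 5 ≡ 1 and 71 ≡ 3 (mod 4), so (5/71) = +(71/5).
Reduce top mod 5: now compute (1/5).
Reached (1/5) = 1. Collecting the sign flips along the way, the symbol is +1.

1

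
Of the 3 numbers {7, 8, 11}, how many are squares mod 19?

(7/19) = +1 → QR.
(8/19) = -1 → non-residue.
(11/19) = +1 → QR.
Total quadratic residues among the 3: 2.

2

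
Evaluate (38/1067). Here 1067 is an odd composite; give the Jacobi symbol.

Pull out 2: since 1067 ≡ 3 (mod 8), (2/1067) = -1.
Reciprocity: 19 ≡ 3 and 1067 ≡ 3 (mod 4), so (19/1067) = −(1067/19).
Reduce top mod 19: now compute (3/19).
Reciprocity: 3 ≡ 3 and 19 ≡ 3 (mod 4), so (3/19) = −(19/3).
Reduce top mod 3: now compute (1/3).
Reached (1/3) = 1. Collecting the sign flips along the way, the symbol is -1.

-1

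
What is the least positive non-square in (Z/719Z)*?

(2/719) = +1, so 2 is a residue.
(3/719) = +1, so 3 is a residue.
(4/719) = +1, so 4 is a residue.
(5/719) = +1, so 5 is a residue.
(6/719) = +1, so 6 is a residue.
(7/719) = +1, so 7 is a residue.
(8/719) = +1, so 8 is a residue.
(9/719) = +1, so 9 is a residue.
(10/719) = +1, so 10 is a residue.
(11/719) = −1, so 11 is the smallest positive non-residue mod 719.

11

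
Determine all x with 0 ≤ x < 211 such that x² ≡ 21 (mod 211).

Since 211 ≡ 3 (mod 4), a square root of 21 is 21^((211+1)/4) = 21^53 mod 211.
Repeated squaring: 21^2≡19, 21^4≡150, 21^8≡134, 21^16≡21, 21^32≡19 (mod 211).
21^53 = 21^(32+16+4+1) ≡ 134 (mod 211).
Check: 134² = 17956 ≡ 21 (mod 211). The two roots are 77 and 134.

77, 134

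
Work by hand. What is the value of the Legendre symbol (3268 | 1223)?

First reduce: 3268 ≡ 822 (mod 1223).
Pull out 2: since 1223 ≡ 7 (mod 8), (2/1223) = +1.
Reciprocity: 411 ≡ 3 and 1223 ≡ 3 (mod 4), so (411/1223) = −(1223/411).
Reduce top mod 411: now compute (401/411).
Reciprocity: 401 ≡ 1 and 411 ≡ 3 (mod 4), so (401/411) = +(411/401).
Reduce top mod 401: now compute (10/401).
Pull out 2: since 401 ≡ 1 (mod 8), (2/401) = +1.
Reciprocity: 5 ≡ 1 and 401 ≡ 1 (mod 4), so (5/401) = +(401/5).
Reduce top mod 5: now compute (1/5).
Reached (1/5) = 1. Collecting the sign flips along the way, the symbol is -1.

-1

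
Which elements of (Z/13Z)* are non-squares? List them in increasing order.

Square k = 1,…,6 (k and 13−k give the same square):
1²=1, 2²=4, 3²=9, 4²≡3, 5²≡12, 6²≡10 (mod 13).
The residues are {1, 3, 4, 9, 10, 12}; the non-residues are the remaining 6 nonzero classes.

2,5,6,7,8,11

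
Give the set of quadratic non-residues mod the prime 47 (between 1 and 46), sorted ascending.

5,10,11,13,15,19,20,22,23,26,29,30,31,33,35,38,39,40,41,43,44,45,46

Square k = 1,…,23 (k and 47−k give the same square):
1²=1, 2²=4, 3²=9, 4²=16, 5²=25, 6²=36, 7²≡2, 8²≡17, 9²≡34, 10²≡6, 11²≡27, 12²≡3, 13²≡28, 14²≡8, 15²≡37, 16²≡21, 17²≡7, 18²≡42, 19²≡32, 20²≡24, 21²≡18, 22²≡14, 23²≡12 (mod 47).
The residues are {1, 2, 3, 4, 6, 7, 8, 9, 12, 14, 16, 17, 18, 21, 24, 25, 27, 28, 32, 34, 36, 37, 42}; the non-residues are the remaining 23 nonzero classes.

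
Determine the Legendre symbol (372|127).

-1

First reduce: 372 ≡ 118 (mod 127).
Pull out 2: since 127 ≡ 7 (mod 8), (2/127) = +1.
Reciprocity: 59 ≡ 3 and 127 ≡ 3 (mod 4), so (59/127) = −(127/59).
Reduce top mod 59: now compute (9/59).
Reciprocity: 9 ≡ 1 and 59 ≡ 3 (mod 4), so (9/59) = +(59/9).
Reduce top mod 9: now compute (5/9).
Reciprocity: 5 ≡ 1 and 9 ≡ 1 (mod 4), so (5/9) = +(9/5).
Reduce top mod 5: now compute (4/5).
Pull out 2^2: since 5 ≡ 5 (mod 8), (2/5) = -1, so (2/5)^2 = +1.
Reached (1/5) = 1. Collecting the sign flips along the way, the symbol is -1.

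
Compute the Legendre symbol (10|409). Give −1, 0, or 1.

1

Euler's criterion: (10/409) ≡ 10^204 (mod 409).
10^2 ≡ 100 (mod 409)
10^4 ≡ 184 (mod 409)
10^8 ≡ 318 (mod 409)
10^16 ≡ 101 (mod 409)
10^32 ≡ 385 (mod 409)
10^64 ≡ 167 (mod 409)
10^128 ≡ 77 (mod 409)
10^204 = 10^(128+64+8+4) ≡ 1 (mod 409).
Result is 1, so (10/409) = 1.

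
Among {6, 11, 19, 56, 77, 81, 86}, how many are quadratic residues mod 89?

(6/89) = -1 → non-residue.
(11/89) = +1 → QR.
(19/89) = -1 → non-residue.
(56/89) = -1 → non-residue.
(77/89) = -1 → non-residue.
(81/89) = +1 → QR.
(86/89) = -1 → non-residue.
Total quadratic residues among the 7: 2.

2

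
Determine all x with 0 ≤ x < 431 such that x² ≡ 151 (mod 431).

38, 393

Since 431 ≡ 3 (mod 4), a square root of 151 is 151^((431+1)/4) = 151^108 mod 431.
Repeated squaring: 151^2≡389, 151^4≡40, 151^8≡307, 151^16≡291, 151^32≡205, 151^64≡218 (mod 431).
151^108 = 151^(64+32+8+4) ≡ 38 (mod 431).
Check: 38² = 1444 ≡ 151 (mod 431). The two roots are 38 and 393.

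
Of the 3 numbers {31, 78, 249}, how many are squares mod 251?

2

(31/251) = +1 → QR.
(78/251) = -1 → non-residue.
(249/251) = +1 → QR.
Total quadratic residues among the 3: 2.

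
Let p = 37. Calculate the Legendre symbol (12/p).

1

Pull out 2^2: since 37 ≡ 5 (mod 8), (2/37) = -1, so (2/37)^2 = +1.
Reciprocity: 3 ≡ 3 and 37 ≡ 1 (mod 4), so (3/37) = +(37/3).
Reduce top mod 3: now compute (1/3).
Reached (1/3) = 1. Collecting the sign flips along the way, the symbol is +1.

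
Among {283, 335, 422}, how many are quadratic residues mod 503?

1

(283/503) = +1 → QR.
(335/503) = -1 → non-residue.
(422/503) = -1 → non-residue.
Total quadratic residues among the 3: 1.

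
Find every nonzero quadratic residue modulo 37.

1, 3, 4, 7, 9, 10, 11, 12, 16, 21, 25, 26, 27, 28, 30, 33, 34, 36

Square k = 1,…,18 (k and 37−k give the same square):
1²=1, 2²=4, 3²=9, 4²=16, 5²=25, 6²=36, 7²≡12, 8²≡27, 9²≡7, 10²≡26, 11²≡10, 12²≡33, 13²≡21, 14²≡11, 15²≡3, 16²≡34, 17²≡30, 18²≡28 (mod 37).
So the quadratic residues mod 37 are {1, 3, 4, 7, 9, 10, 11, 12, 16, 21, 25, 26, 27, 28, 30, 33, 34, 36}.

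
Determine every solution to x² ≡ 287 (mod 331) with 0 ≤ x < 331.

Since 331 ≡ 3 (mod 4), a square root of 287 is 287^((331+1)/4) = 287^83 mod 331.
Repeated squaring: 287^2≡281, 287^4≡183, 287^8≡58, 287^16≡54, 287^32≡268, 287^64≡328 (mod 331).
287^83 = 287^(64+16+2+1) ≡ 87 (mod 331).
Check: 87² = 7569 ≡ 287 (mod 331). The two roots are 87 and 244.

87, 244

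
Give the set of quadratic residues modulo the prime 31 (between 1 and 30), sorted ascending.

Square k = 1,…,15 (k and 31−k give the same square):
1²=1, 2²=4, 3²=9, 4²=16, 5²=25, 6²≡5, 7²≡18, 8²≡2, 9²≡19, 10²≡7, 11²≡28, 12²≡20, 13²≡14, 14²≡10, 15²≡8 (mod 31).
So the quadratic residues mod 31 are {1, 2, 4, 5, 7, 8, 9, 10, 14, 16, 18, 19, 20, 25, 28}.

1,2,4,5,7,8,9,10,14,16,18,19,20,25,28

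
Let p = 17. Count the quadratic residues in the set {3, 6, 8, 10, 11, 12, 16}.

(3/17) = -1 → non-residue.
(6/17) = -1 → non-residue.
(8/17) = +1 → QR.
(10/17) = -1 → non-residue.
(11/17) = -1 → non-residue.
(12/17) = -1 → non-residue.
(16/17) = +1 → QR.
Total quadratic residues among the 7: 2.

2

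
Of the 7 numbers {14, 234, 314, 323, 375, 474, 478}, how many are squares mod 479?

(14/479) = +1 → QR.
(234/479) = -1 → non-residue.
(314/479) = -1 → non-residue.
(323/479) = +1 → QR.
(375/479) = +1 → QR.
(474/479) = -1 → non-residue.
(478/479) = -1 → non-residue.
Total quadratic residues among the 7: 3.

3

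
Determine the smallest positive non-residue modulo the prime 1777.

5

(2/1777) = +1, so 2 is a residue.
(3/1777) = +1, so 3 is a residue.
(4/1777) = +1, so 4 is a residue.
(5/1777) = −1, so 5 is the smallest positive non-residue mod 1777.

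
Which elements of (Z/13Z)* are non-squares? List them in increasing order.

Square k = 1,…,6 (k and 13−k give the same square):
1²=1, 2²=4, 3²=9, 4²≡3, 5²≡12, 6²≡10 (mod 13).
The residues are {1, 3, 4, 9, 10, 12}; the non-residues are the remaining 6 nonzero classes.

2 5 6 7 8 11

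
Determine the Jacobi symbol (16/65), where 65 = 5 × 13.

1

Pull out 2^4: since 65 ≡ 1 (mod 8), (2/65) = +1, so (2/65)^4 = +1.
Reached (1/65) = 1. Collecting the sign flips along the way, the symbol is +1.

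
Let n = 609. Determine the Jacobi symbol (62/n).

Pull out 2: since 609 ≡ 1 (mod 8), (2/609) = +1.
Reciprocity: 31 ≡ 3 and 609 ≡ 1 (mod 4), so (31/609) = +(609/31).
Reduce top mod 31: now compute (20/31).
Pull out 2^2: since 31 ≡ 7 (mod 8), (2/31) = +1, so (2/31)^2 = +1.
Reciprocity: 5 ≡ 1 and 31 ≡ 3 (mod 4), so (5/31) = +(31/5).
Reduce top mod 5: now compute (1/5).
Reached (1/5) = 1. Collecting the sign flips along the way, the symbol is +1.

1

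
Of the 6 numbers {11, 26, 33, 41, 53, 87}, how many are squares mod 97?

3

(11/97) = +1 → QR.
(26/97) = -1 → non-residue.
(33/97) = +1 → QR.
(41/97) = -1 → non-residue.
(53/97) = +1 → QR.
(87/97) = -1 → non-residue.
Total quadratic residues among the 6: 3.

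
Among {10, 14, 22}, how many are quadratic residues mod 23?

0

(10/23) = -1 → non-residue.
(14/23) = -1 → non-residue.
(22/23) = -1 → non-residue.
Total quadratic residues among the 3: 0.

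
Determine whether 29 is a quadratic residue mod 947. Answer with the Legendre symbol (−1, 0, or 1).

Reciprocity: 29 ≡ 1 and 947 ≡ 3 (mod 4), so (29/947) = +(947/29).
Reduce top mod 29: now compute (19/29).
Reciprocity: 19 ≡ 3 and 29 ≡ 1 (mod 4), so (19/29) = +(29/19).
Reduce top mod 19: now compute (10/19).
Pull out 2: since 19 ≡ 3 (mod 8), (2/19) = -1.
Reciprocity: 5 ≡ 1 and 19 ≡ 3 (mod 4), so (5/19) = +(19/5).
Reduce top mod 5: now compute (4/5).
Pull out 2^2: since 5 ≡ 5 (mod 8), (2/5) = -1, so (2/5)^2 = +1.
Reached (1/5) = 1. Collecting the sign flips along the way, the symbol is -1.

-1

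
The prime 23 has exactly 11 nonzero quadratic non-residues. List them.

5, 7, 10, 11, 14, 15, 17, 19, 20, 21, 22

Square k = 1,…,11 (k and 23−k give the same square):
1²=1, 2²=4, 3²=9, 4²=16, 5²≡2, 6²≡13, 7²≡3, 8²≡18, 9²≡12, 10²≡8, 11²≡6 (mod 23).
The residues are {1, 2, 3, 4, 6, 8, 9, 12, 13, 16, 18}; the non-residues are the remaining 11 nonzero classes.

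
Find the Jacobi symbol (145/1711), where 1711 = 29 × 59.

0

Reciprocity: 145 ≡ 1 and 1711 ≡ 3 (mod 4), so (145/1711) = +(1711/145).
Reduce top mod 145: now compute (116/145).
Pull out 2^2: since 145 ≡ 1 (mod 8), (2/145) = +1, so (2/145)^2 = +1.
Reciprocity: 29 ≡ 1 and 145 ≡ 1 (mod 4), so (29/145) = +(145/29).
Reduce top mod 29: now compute (0/29).
Top reduces to 0: gcd > 1, so the symbol is 0.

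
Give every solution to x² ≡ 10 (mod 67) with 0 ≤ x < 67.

12, 55

Since 67 ≡ 3 (mod 4), a square root of 10 is 10^((67+1)/4) = 10^17 mod 67.
Repeated squaring: 10^2≡33, 10^4≡17, 10^8≡21, 10^16≡39 (mod 67).
10^17 = 10^(16+1) ≡ 55 (mod 67).
Check: 55² = 3025 ≡ 10 (mod 67). The two roots are 12 and 55.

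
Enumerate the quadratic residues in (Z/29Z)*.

1,4,5,6,7,9,13,16,20,22,23,24,25,28

Square k = 1,…,14 (k and 29−k give the same square):
1²=1, 2²=4, 3²=9, 4²=16, 5²=25, 6²≡7, 7²≡20, 8²≡6, 9²≡23, 10²≡13, 11²≡5, 12²≡28, 13²≡24, 14²≡22 (mod 29).
So the quadratic residues mod 29 are {1, 4, 5, 6, 7, 9, 13, 16, 20, 22, 23, 24, 25, 28}.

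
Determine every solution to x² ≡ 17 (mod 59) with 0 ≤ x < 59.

28, 31

Since 59 ≡ 3 (mod 4), a square root of 17 is 17^((59+1)/4) = 17^15 mod 59.
Repeated squaring: 17^2≡53, 17^4≡36, 17^8≡57 (mod 59).
17^15 = 17^(8+4+2+1) ≡ 28 (mod 59).
Check: 28² = 784 ≡ 17 (mod 59). The two roots are 28 and 31.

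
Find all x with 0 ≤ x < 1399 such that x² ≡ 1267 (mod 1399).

245, 1154

Since 1399 ≡ 3 (mod 4), a square root of 1267 is 1267^((1399+1)/4) = 1267^350 mod 1399.
Repeated squaring: 1267^2≡636, 1267^4≡185, 1267^8≡649, 1267^16≡102, 1267^32≡611, 1267^64≡1187, 1267^128≡176, 1267^256≡198 (mod 1399).
1267^350 = 1267^(256+64+16+8+4+2) ≡ 245 (mod 1399).
Check: 245² = 60025 ≡ 1267 (mod 1399). The two roots are 245 and 1154.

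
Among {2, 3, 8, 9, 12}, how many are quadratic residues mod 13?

(2/13) = -1 → non-residue.
(3/13) = +1 → QR.
(8/13) = -1 → non-residue.
(9/13) = +1 → QR.
(12/13) = +1 → QR.
Total quadratic residues among the 5: 3.

3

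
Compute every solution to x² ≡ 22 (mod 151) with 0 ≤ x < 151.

Since 151 ≡ 3 (mod 4), a square root of 22 is 22^((151+1)/4) = 22^38 mod 151.
Repeated squaring: 22^2≡31, 22^4≡55, 22^8≡5, 22^16≡25, 22^32≡21 (mod 151).
22^38 = 22^(32+4+2) ≡ 18 (mod 151).
Check: 18² = 324 ≡ 22 (mod 151). The two roots are 18 and 133.

18, 133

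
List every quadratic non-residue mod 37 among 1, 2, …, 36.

2 5 6 8 13 14 15 17 18 19 20 22 23 24 29 31 32 35

Square k = 1,…,18 (k and 37−k give the same square):
1²=1, 2²=4, 3²=9, 4²=16, 5²=25, 6²=36, 7²≡12, 8²≡27, 9²≡7, 10²≡26, 11²≡10, 12²≡33, 13²≡21, 14²≡11, 15²≡3, 16²≡34, 17²≡30, 18²≡28 (mod 37).
The residues are {1, 3, 4, 7, 9, 10, 11, 12, 16, 21, 25, 26, 27, 28, 30, 33, 34, 36}; the non-residues are the remaining 18 nonzero classes.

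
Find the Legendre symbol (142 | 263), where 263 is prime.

Pull out 2: since 263 ≡ 7 (mod 8), (2/263) = +1.
Reciprocity: 71 ≡ 3 and 263 ≡ 3 (mod 4), so (71/263) = −(263/71).
Reduce top mod 71: now compute (50/71).
Pull out 2: since 71 ≡ 7 (mod 8), (2/71) = +1.
Reciprocity: 25 ≡ 1 and 71 ≡ 3 (mod 4), so (25/71) = +(71/25).
Reduce top mod 25: now compute (21/25).
Reciprocity: 21 ≡ 1 and 25 ≡ 1 (mod 4), so (21/25) = +(25/21).
Reduce top mod 21: now compute (4/21).
Pull out 2^2: since 21 ≡ 5 (mod 8), (2/21) = -1, so (2/21)^2 = +1.
Reached (1/21) = 1. Collecting the sign flips along the way, the symbol is -1.

-1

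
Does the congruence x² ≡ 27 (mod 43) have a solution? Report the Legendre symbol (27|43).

Reciprocity: 27 ≡ 3 and 43 ≡ 3 (mod 4), so (27/43) = −(43/27).
Reduce top mod 27: now compute (16/27).
Pull out 2^4: since 27 ≡ 3 (mod 8), (2/27) = -1, so (2/27)^4 = +1.
Reached (1/27) = 1. Collecting the sign flips along the way, the symbol is -1.

-1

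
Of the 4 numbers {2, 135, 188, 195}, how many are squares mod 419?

(2/419) = -1 → non-residue.
(135/419) = +1 → QR.
(188/419) = +1 → QR.
(195/419) = +1 → QR.
Total quadratic residues among the 4: 3.

3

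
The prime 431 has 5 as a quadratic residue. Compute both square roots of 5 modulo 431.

181, 250

Since 431 ≡ 3 (mod 4), a square root of 5 is 5^((431+1)/4) = 5^108 mod 431.
Repeated squaring: 5^2≡25, 5^4≡194, 5^8≡139, 5^16≡357, 5^32≡304, 5^64≡182 (mod 431).
5^108 = 5^(64+32+8+4) ≡ 250 (mod 431).
Check: 250² = 62500 ≡ 5 (mod 431). The two roots are 181 and 250.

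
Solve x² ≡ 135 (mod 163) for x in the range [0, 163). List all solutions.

61, 102

Since 163 ≡ 3 (mod 4), a square root of 135 is 135^((163+1)/4) = 135^41 mod 163.
Repeated squaring: 135^2≡132, 135^4≡146, 135^8≡126, 135^16≡65, 135^32≡150 (mod 163).
135^41 = 135^(32+8+1) ≡ 61 (mod 163).
Check: 61² = 3721 ≡ 135 (mod 163). The two roots are 61 and 102.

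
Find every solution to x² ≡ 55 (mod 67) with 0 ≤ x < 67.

16, 51

Since 67 ≡ 3 (mod 4), a square root of 55 is 55^((67+1)/4) = 55^17 mod 67.
Repeated squaring: 55^2≡10, 55^4≡33, 55^8≡17, 55^16≡21 (mod 67).
55^17 = 55^(16+1) ≡ 16 (mod 67).
Check: 16² = 256 ≡ 55 (mod 67). The two roots are 16 and 51.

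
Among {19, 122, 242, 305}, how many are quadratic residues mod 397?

(19/397) = +1 → QR.
(122/397) = +1 → QR.
(242/397) = -1 → non-residue.
(305/397) = +1 → QR.
Total quadratic residues among the 4: 3.

3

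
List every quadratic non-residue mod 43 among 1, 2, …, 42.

2, 3, 5, 7, 8, 12, 18, 19, 20, 22, 26, 27, 28, 29, 30, 32, 33, 34, 37, 39, 42

Square k = 1,…,21 (k and 43−k give the same square):
1²=1, 2²=4, 3²=9, 4²=16, 5²=25, 6²=36, 7²≡6, 8²≡21, 9²≡38, 10²≡14, 11²≡35, 12²≡15, 13²≡40, 14²≡24, 15²≡10, 16²≡41, 17²≡31, 18²≡23, 19²≡17, 20²≡13, 21²≡11 (mod 43).
The residues are {1, 4, 6, 9, 10, 11, 13, 14, 15, 16, 17, 21, 23, 24, 25, 31, 35, 36, 38, 40, 41}; the non-residues are the remaining 21 nonzero classes.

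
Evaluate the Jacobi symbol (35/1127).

Reciprocity: 35 ≡ 3 and 1127 ≡ 3 (mod 4), so (35/1127) = −(1127/35).
Reduce top mod 35: now compute (7/35).
Reciprocity: 7 ≡ 3 and 35 ≡ 3 (mod 4), so (7/35) = −(35/7).
Reduce top mod 7: now compute (0/7).
Top reduces to 0: gcd > 1, so the symbol is 0.

0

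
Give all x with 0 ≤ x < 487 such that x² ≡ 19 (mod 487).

Since 487 ≡ 3 (mod 4), a square root of 19 is 19^((487+1)/4) = 19^122 mod 487.
Repeated squaring: 19^2≡361, 19^4≡292, 19^8≡39, 19^16≡60, 19^32≡191, 19^64≡443 (mod 487).
19^122 = 19^(64+32+16+8+2) ≡ 301 (mod 487).
Check: 301² = 90601 ≡ 19 (mod 487). The two roots are 186 and 301.

186, 301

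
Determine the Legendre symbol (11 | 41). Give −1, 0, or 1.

-1

Reciprocity: 11 ≡ 3 and 41 ≡ 1 (mod 4), so (11/41) = +(41/11).
Reduce top mod 11: now compute (8/11).
Pull out 2^3: since 11 ≡ 3 (mod 8), (2/11) = -1, so (2/11)^3 = -1.
Reached (1/11) = 1. Collecting the sign flips along the way, the symbol is -1.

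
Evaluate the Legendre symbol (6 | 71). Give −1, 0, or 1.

Euler's criterion: (6/71) ≡ 6^35 (mod 71).
6^2 ≡ 36 (mod 71)
6^4 ≡ 18 (mod 71)
6^8 ≡ 40 (mod 71)
6^16 ≡ 38 (mod 71)
6^32 ≡ 24 (mod 71)
6^35 = 6^(32+2+1) ≡ 1 (mod 71).
Result is 1, so (6/71) = 1.

1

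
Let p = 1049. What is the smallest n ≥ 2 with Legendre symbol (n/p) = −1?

3

(2/1049) = +1, so 2 is a residue.
(3/1049) = −1, so 3 is the smallest positive non-residue mod 1049.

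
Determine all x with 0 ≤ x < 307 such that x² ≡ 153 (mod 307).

54, 253

Since 307 ≡ 3 (mod 4), a square root of 153 is 153^((307+1)/4) = 153^77 mod 307.
Repeated squaring: 153^2≡77, 153^4≡96, 153^8≡6, 153^16≡36, 153^32≡68, 153^64≡19 (mod 307).
153^77 = 153^(64+8+4+1) ≡ 54 (mod 307).
Check: 54² = 2916 ≡ 153 (mod 307). The two roots are 54 and 253.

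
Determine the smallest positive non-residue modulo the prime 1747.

(2/1747) = −1, so 2 is the smallest positive non-residue mod 1747.

2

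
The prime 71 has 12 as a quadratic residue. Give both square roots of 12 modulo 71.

Since 71 ≡ 3 (mod 4), a square root of 12 is 12^((71+1)/4) = 12^18 mod 71.
Repeated squaring: 12^2≡2, 12^4≡4, 12^8≡16, 12^16≡43 (mod 71).
12^18 = 12^(16+2) ≡ 15 (mod 71).
Check: 15² = 225 ≡ 12 (mod 71). The two roots are 15 and 56.

15, 56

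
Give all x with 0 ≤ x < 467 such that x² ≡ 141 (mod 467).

Since 467 ≡ 3 (mod 4), a square root of 141 is 141^((467+1)/4) = 141^117 mod 467.
Repeated squaring: 141^2≡267, 141^4≡305, 141^8≡92, 141^16≡58, 141^32≡95, 141^64≡152 (mod 467).
141^117 = 141^(64+32+16+4+1) ≡ 277 (mod 467).
Check: 277² = 76729 ≡ 141 (mod 467). The two roots are 190 and 277.

190, 277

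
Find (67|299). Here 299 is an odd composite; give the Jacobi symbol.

1

Reciprocity: 67 ≡ 3 and 299 ≡ 3 (mod 4), so (67/299) = −(299/67).
Reduce top mod 67: now compute (31/67).
Reciprocity: 31 ≡ 3 and 67 ≡ 3 (mod 4), so (31/67) = −(67/31).
Reduce top mod 31: now compute (5/31).
Reciprocity: 5 ≡ 1 and 31 ≡ 3 (mod 4), so (5/31) = +(31/5).
Reduce top mod 5: now compute (1/5).
Reached (1/5) = 1. Collecting the sign flips along the way, the symbol is +1.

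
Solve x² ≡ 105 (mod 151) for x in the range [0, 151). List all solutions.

16, 135

Since 151 ≡ 3 (mod 4), a square root of 105 is 105^((151+1)/4) = 105^38 mod 151.
Repeated squaring: 105^2≡2, 105^4≡4, 105^8≡16, 105^16≡105, 105^32≡2 (mod 151).
105^38 = 105^(32+4+2) ≡ 16 (mod 151).
Check: 16² = 256 ≡ 105 (mod 151). The two roots are 16 and 135.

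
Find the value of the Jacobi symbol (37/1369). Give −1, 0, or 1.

0

Reciprocity: 37 ≡ 1 and 1369 ≡ 1 (mod 4), so (37/1369) = +(1369/37).
Reduce top mod 37: now compute (0/37).
Top reduces to 0: gcd > 1, so the symbol is 0.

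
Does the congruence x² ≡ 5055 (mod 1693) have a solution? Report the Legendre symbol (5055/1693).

First reduce: 5055 ≡ 1669 (mod 1693).
Reciprocity: 1669 ≡ 1 and 1693 ≡ 1 (mod 4), so (1669/1693) = +(1693/1669).
Reduce top mod 1669: now compute (24/1669).
Pull out 2^3: since 1669 ≡ 5 (mod 8), (2/1669) = -1, so (2/1669)^3 = -1.
Reciprocity: 3 ≡ 3 and 1669 ≡ 1 (mod 4), so (3/1669) = +(1669/3).
Reduce top mod 3: now compute (1/3).
Reached (1/3) = 1. Collecting the sign flips along the way, the symbol is -1.

-1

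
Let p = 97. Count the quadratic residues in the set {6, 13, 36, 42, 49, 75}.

(6/97) = +1 → QR.
(13/97) = -1 → non-residue.
(36/97) = +1 → QR.
(42/97) = -1 → non-residue.
(49/97) = +1 → QR.
(75/97) = +1 → QR.
Total quadratic residues among the 6: 4.

4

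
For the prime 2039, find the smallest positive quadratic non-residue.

7

(2/2039) = +1, so 2 is a residue.
(3/2039) = +1, so 3 is a residue.
(4/2039) = +1, so 4 is a residue.
(5/2039) = +1, so 5 is a residue.
(6/2039) = +1, so 6 is a residue.
(7/2039) = −1, so 7 is the smallest positive non-residue mod 2039.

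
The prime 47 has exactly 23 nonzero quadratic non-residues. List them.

Square k = 1,…,23 (k and 47−k give the same square):
1²=1, 2²=4, 3²=9, 4²=16, 5²=25, 6²=36, 7²≡2, 8²≡17, 9²≡34, 10²≡6, 11²≡27, 12²≡3, 13²≡28, 14²≡8, 15²≡37, 16²≡21, 17²≡7, 18²≡42, 19²≡32, 20²≡24, 21²≡18, 22²≡14, 23²≡12 (mod 47).
The residues are {1, 2, 3, 4, 6, 7, 8, 9, 12, 14, 16, 17, 18, 21, 24, 25, 27, 28, 32, 34, 36, 37, 42}; the non-residues are the remaining 23 nonzero classes.

5,10,11,13,15,19,20,22,23,26,29,30,31,33,35,38,39,40,41,43,44,45,46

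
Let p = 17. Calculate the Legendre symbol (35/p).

1

First reduce: 35 ≡ 1 (mod 17).
Reached (1/17) = 1. Collecting the sign flips along the way, the symbol is +1.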